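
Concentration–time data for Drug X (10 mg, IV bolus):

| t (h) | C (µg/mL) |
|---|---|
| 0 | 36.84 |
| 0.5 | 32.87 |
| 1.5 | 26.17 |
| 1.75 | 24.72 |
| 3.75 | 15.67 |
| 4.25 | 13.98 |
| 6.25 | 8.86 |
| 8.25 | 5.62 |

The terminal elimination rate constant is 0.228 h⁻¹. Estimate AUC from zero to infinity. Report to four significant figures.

AUC = 163.1 µg/mL·h

Trapezoidal AUC_0→8.25:
  [0→0.5]: (36.84+32.87)/2 × 0.5 = 17.4275
  [0.5→1.5]: (32.87+26.17)/2 × 1 = 29.52
  [1.5→1.75]: (26.17+24.72)/2 × 0.25 = 6.36125
  [1.75→3.75]: (24.72+15.67)/2 × 2 = 40.39
  [3.75→4.25]: (15.67+13.98)/2 × 0.5 = 7.4125
  [4.25→6.25]: (13.98+8.86)/2 × 2 = 22.84
  [6.25→8.25]: (8.86+5.62)/2 × 2 = 14.48
  Sum = 138.43125 µg/mL·h
Extrapolated tail: C_last / k_e = 5.62 / 0.228 = 24.649
AUC_0→∞ = 138.43125 + 24.649 = 163.08025 µg/mL·h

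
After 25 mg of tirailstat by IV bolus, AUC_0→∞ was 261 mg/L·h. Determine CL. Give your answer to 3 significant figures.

CL = 0.0958 L/h

CL = Dose_iv / AUC_0→∞
   = 25 / 261 = 0.0957854 L/h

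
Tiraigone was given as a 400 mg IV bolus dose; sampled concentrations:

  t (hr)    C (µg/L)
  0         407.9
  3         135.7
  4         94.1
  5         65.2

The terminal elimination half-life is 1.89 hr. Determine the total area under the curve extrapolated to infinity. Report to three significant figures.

Trapezoidal AUC_0→5:
  [0→3]: (407.9+135.7)/2 × 3 = 815.4
  [3→4]: (135.7+94.1)/2 × 1 = 114.9
  [4→5]: (94.1+65.2)/2 × 1 = 79.65
  Sum = 1009.95 µg/L·hr
k_e = ln2 / t½ = 0.693147 / 1.89 = 0.3667 hr^-1
Extrapolated tail: C_last / k_e = 65.2 / 0.3667 = 177.802
AUC_0→∞ = 1009.95 + 177.802 = 1187.752 µg/L·hr

AUC = 1190 µg/L·hr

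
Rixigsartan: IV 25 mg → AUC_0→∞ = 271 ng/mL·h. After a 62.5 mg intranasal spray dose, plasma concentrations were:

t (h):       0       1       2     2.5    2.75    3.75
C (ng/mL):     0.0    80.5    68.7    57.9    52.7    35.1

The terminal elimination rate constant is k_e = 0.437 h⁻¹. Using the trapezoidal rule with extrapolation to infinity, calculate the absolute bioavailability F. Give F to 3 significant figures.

Trapezoidal AUC_0→3.75 (intranasal spray):
  [0→1]: (0.0+80.5)/2 × 1 = 40.25
  [1→2]: (80.5+68.7)/2 × 1 = 74.6
  [2→2.5]: (68.7+57.9)/2 × 0.5 = 31.65
  [2.5→2.75]: (57.9+52.7)/2 × 0.25 = 13.825
  [2.75→3.75]: (52.7+35.1)/2 × 1 = 43.9
  Sum = 204.225 ng/mL·h
Tail: C_last/k_e = 35.1/0.437 = 80.320
AUC_0→∞ (intranasal spray) = 204.225 + 80.320 = 284.545 ng/mL·h
F = (AUC_ev/D_ev)/(AUC_iv/D_iv) = (284.545/62.5)/(271/25) = 4.55272/10.84 = 0.4200

F = 0.420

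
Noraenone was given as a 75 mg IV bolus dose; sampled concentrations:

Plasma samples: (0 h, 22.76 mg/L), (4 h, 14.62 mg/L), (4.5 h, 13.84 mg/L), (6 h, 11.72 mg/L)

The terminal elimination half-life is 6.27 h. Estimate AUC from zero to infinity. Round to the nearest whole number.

Trapezoidal AUC_0→6:
  [0→4]: (22.76+14.62)/2 × 4 = 74.76
  [4→4.5]: (14.62+13.84)/2 × 0.5 = 7.115
  [4.5→6]: (13.84+11.72)/2 × 1.5 = 19.17
  Sum = 101.045 mg/L·h
k_e = ln2 / t½ = 0.693147 / 6.27 = 0.1105 h^-1
Extrapolated tail: C_last / k_e = 11.72 / 0.1105 = 106.063
AUC_0→∞ = 101.045 + 106.063 = 207.108 mg/L·h

AUC = 207 mg/L·h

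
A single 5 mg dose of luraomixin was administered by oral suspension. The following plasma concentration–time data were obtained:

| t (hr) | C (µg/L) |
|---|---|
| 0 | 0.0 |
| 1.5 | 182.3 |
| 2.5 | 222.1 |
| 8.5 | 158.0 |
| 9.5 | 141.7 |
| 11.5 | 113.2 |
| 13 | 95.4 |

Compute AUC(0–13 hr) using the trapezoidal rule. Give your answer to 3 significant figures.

AUC = 2040 µg/L·hr

Trapezoidal AUC_0→13:
  [0→1.5]: (0.0+182.3)/2 × 1.5 = 136.725
  [1.5→2.5]: (182.3+222.1)/2 × 1 = 202.2
  [2.5→8.5]: (222.1+158.0)/2 × 6 = 1140.3
  [8.5→9.5]: (158.0+141.7)/2 × 1 = 149.85
  [9.5→11.5]: (141.7+113.2)/2 × 2 = 254.9
  [11.5→13]: (113.2+95.4)/2 × 1.5 = 156.45
  Sum = 2040.425 µg/L·hr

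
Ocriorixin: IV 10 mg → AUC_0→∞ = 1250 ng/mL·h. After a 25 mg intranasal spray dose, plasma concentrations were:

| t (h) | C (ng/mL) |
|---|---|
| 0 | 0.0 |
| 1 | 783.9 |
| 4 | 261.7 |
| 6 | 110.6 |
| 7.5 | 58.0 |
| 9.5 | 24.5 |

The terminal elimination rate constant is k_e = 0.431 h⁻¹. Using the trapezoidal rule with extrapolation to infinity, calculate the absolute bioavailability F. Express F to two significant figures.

Trapezoidal AUC_0→9.5 (intranasal spray):
  [0→1]: (0.0+783.9)/2 × 1 = 391.95
  [1→4]: (783.9+261.7)/2 × 3 = 1568.4
  [4→6]: (261.7+110.6)/2 × 2 = 372.3
  [6→7.5]: (110.6+58.0)/2 × 1.5 = 126.45
  [7.5→9.5]: (58.0+24.5)/2 × 2 = 82.5
  Sum = 2541.6 ng/mL·h
Tail: C_last/k_e = 24.5/0.431 = 56.845
AUC_0→∞ (intranasal spray) = 2541.6 + 56.845 = 2598.445 ng/mL·h
F = (AUC_ev/D_ev)/(AUC_iv/D_iv) = (2598.445/25)/(1250/10) = 103.9378/125 = 0.8315

F = 0.83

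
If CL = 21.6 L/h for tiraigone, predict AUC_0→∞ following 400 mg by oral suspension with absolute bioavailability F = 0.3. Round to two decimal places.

AUC = 5.56 mg/L·h

AUC_0→∞ = F × Dose / CL
        = 0.3 × 400 / 21.6 = 5.55556 mg/L·h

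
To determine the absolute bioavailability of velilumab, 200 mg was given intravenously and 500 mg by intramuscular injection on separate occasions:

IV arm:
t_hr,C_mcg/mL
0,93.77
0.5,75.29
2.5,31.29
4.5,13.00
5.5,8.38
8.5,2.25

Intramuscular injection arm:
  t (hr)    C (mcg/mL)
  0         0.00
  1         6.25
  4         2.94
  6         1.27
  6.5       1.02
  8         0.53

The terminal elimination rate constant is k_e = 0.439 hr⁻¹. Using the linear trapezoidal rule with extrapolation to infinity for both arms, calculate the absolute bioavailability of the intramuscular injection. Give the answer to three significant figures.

F = 0.0428

Trapezoidal AUC_0→8.5 (IV):
  [0→0.5]: (93.77+75.29)/2 × 0.5 = 42.265
  [0.5→2.5]: (75.29+31.29)/2 × 2 = 106.58
  [2.5→4.5]: (31.29+13.00)/2 × 2 = 44.29
  [4.5→5.5]: (13.00+8.38)/2 × 1 = 10.69
  [5.5→8.5]: (8.38+2.25)/2 × 3 = 15.945
  Sum = 219.77 mcg/mL·hr
IV tail: 2.25/0.439 = 5.125; AUC_iv,0→∞ = 219.77 + 5.125 = 224.895 mcg/mL·hr
Trapezoidal AUC_0→8 (intramuscular injection):
  [0→1]: (0.00+6.25)/2 × 1 = 3.125
  [1→4]: (6.25+2.94)/2 × 3 = 13.785
  [4→6]: (2.94+1.27)/2 × 2 = 4.21
  [6→6.5]: (1.27+1.02)/2 × 0.5 = 0.5725
  [6.5→8]: (1.02+0.53)/2 × 1.5 = 1.1625
  Sum = 22.855 mcg/mL·hr
intramuscular injection tail: 0.53/0.439 = 1.207; AUC_ev,0→∞ = 22.855 + 1.207 = 24.062 mcg/mL·hr
F = (AUC_ev/D_ev)/(AUC_iv/D_iv) = (24.062/500)/(224.895/200) = 0.048124/1.124475 = 0.0428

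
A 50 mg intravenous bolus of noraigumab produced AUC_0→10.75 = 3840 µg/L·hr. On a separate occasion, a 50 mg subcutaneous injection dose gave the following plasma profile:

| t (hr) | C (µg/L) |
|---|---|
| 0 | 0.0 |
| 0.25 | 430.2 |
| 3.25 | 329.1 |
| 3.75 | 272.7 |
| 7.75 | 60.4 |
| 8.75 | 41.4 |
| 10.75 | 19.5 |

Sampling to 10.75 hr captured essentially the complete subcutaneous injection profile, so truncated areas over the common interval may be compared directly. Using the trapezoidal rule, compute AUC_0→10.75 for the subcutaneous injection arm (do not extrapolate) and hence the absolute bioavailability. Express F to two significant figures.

F = 0.55

Trapezoidal AUC_0→10.75 (subcutaneous injection):
  [0→0.25]: (0.0+430.2)/2 × 0.25 = 53.775
  [0.25→3.25]: (430.2+329.1)/2 × 3 = 1138.95
  [3.25→3.75]: (329.1+272.7)/2 × 0.5 = 150.45
  [3.75→7.75]: (272.7+60.4)/2 × 4 = 666.2
  [7.75→8.75]: (60.4+41.4)/2 × 1 = 50.9
  [8.75→10.75]: (41.4+19.5)/2 × 2 = 60.9
  Sum = 2121.175 µg/L·hr
F = (AUC_ev/D_ev)/(AUC_iv/D_iv) = (2121.175/50)/(3840/50) = 42.4235/76.8 = 0.5524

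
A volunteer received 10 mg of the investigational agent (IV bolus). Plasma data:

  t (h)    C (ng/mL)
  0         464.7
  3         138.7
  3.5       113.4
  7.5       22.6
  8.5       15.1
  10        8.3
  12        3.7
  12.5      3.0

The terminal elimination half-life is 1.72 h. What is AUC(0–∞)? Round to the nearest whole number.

AUC = 1298 ng/mL·h

Trapezoidal AUC_0→12.5:
  [0→3]: (464.7+138.7)/2 × 3 = 905.1
  [3→3.5]: (138.7+113.4)/2 × 0.5 = 63.025
  [3.5→7.5]: (113.4+22.6)/2 × 4 = 272.0
  [7.5→8.5]: (22.6+15.1)/2 × 1 = 18.85
  [8.5→10]: (15.1+8.3)/2 × 1.5 = 17.55
  [10→12]: (8.3+3.7)/2 × 2 = 12.0
  [12→12.5]: (3.7+3.0)/2 × 0.5 = 1.675
  Sum = 1290.2 ng/mL·h
k_e = ln2 / t½ = 0.693147 / 1.72 = 0.4030 h^-1
Extrapolated tail: C_last / k_e = 3.0 / 0.403 = 7.444
AUC_0→∞ = 1290.2 + 7.444 = 1297.644 ng/mL·h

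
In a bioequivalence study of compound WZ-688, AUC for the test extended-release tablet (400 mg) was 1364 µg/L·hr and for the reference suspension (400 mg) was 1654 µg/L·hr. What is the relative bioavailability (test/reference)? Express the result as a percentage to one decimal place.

F_rel = 82.5%

F_rel = (AUC_test/D_test) / (AUC_ref/D_ref)
      = (1364/400) / (1654/400)
      = 3.41 / 4.135 = 0.8247 = 82.47%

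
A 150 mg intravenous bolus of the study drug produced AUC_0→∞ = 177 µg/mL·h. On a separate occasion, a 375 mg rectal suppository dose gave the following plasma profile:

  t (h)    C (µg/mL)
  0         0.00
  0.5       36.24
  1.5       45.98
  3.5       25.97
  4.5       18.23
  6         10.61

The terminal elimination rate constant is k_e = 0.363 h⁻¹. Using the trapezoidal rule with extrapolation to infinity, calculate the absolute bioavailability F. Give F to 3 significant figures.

Trapezoidal AUC_0→6 (rectal suppository):
  [0→0.5]: (0.00+36.24)/2 × 0.5 = 9.06
  [0.5→1.5]: (36.24+45.98)/2 × 1 = 41.11
  [1.5→3.5]: (45.98+25.97)/2 × 2 = 71.95
  [3.5→4.5]: (25.97+18.23)/2 × 1 = 22.1
  [4.5→6]: (18.23+10.61)/2 × 1.5 = 21.63
  Sum = 165.85 µg/mL·h
Tail: C_last/k_e = 10.61/0.363 = 29.229
AUC_0→∞ (rectal suppository) = 165.85 + 29.229 = 195.079 µg/mL·h
F = (AUC_ev/D_ev)/(AUC_iv/D_iv) = (195.079/375)/(177/150) = 0.520211/1.18 = 0.4409

F = 0.441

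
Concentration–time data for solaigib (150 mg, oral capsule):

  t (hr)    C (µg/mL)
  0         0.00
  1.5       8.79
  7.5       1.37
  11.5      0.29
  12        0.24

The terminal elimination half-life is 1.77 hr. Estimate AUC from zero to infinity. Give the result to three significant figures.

Trapezoidal AUC_0→12:
  [0→1.5]: (0.00+8.79)/2 × 1.5 = 6.5925
  [1.5→7.5]: (8.79+1.37)/2 × 6 = 30.48
  [7.5→11.5]: (1.37+0.29)/2 × 4 = 3.32
  [11.5→12]: (0.29+0.24)/2 × 0.5 = 0.1325
  Sum = 40.525 µg/mL·hr
k_e = ln2 / t½ = 0.693147 / 1.77 = 0.3916 hr^-1
Extrapolated tail: C_last / k_e = 0.24 / 0.3916 = 0.613
AUC_0→∞ = 40.525 + 0.613 = 41.138 µg/mL·hr

AUC = 41.1 µg/mL·hr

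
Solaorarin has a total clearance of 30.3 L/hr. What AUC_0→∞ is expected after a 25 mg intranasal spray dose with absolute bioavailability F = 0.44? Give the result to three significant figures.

AUC = 0.363 mg/L·hr

AUC_0→∞ = F × Dose / CL
        = 0.44 × 25 / 30.3 = 0.363036 mg/L·hr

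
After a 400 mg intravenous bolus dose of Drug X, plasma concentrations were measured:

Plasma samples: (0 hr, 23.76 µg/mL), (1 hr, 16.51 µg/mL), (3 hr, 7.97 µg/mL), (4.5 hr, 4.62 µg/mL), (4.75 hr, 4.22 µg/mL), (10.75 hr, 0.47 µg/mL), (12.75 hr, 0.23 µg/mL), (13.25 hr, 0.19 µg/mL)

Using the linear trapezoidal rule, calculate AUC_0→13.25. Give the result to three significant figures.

Trapezoidal AUC_0→13.25:
  [0→1]: (23.76+16.51)/2 × 1 = 20.135
  [1→3]: (16.51+7.97)/2 × 2 = 24.48
  [3→4.5]: (7.97+4.62)/2 × 1.5 = 9.4425
  [4.5→4.75]: (4.62+4.22)/2 × 0.25 = 1.105
  [4.75→10.75]: (4.22+0.47)/2 × 6 = 14.07
  [10.75→12.75]: (0.47+0.23)/2 × 2 = 0.7
  [12.75→13.25]: (0.23+0.19)/2 × 0.5 = 0.105
  Sum = 70.0375 µg/mL·hr

AUC = 70.0 µg/mL·hr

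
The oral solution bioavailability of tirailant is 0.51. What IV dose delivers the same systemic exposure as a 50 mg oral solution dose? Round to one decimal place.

Systemic exposure from an extravascular dose = F × D_ev, so the equivalent IV dose is F × D_ev.
D_iv = F × D_ev = 0.51 × 50 = 25.5 mg

D_iv = 25.5 mg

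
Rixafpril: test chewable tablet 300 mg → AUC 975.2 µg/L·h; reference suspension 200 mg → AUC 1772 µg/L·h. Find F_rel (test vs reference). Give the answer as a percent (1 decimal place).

F_rel = 36.7%

F_rel = (AUC_test/D_test) / (AUC_ref/D_ref)
      = (975.2/300) / (1772/200)
      = 3.25067 / 8.86 = 0.3669 = 36.69%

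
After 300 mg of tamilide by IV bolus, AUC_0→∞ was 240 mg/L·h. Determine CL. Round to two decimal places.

CL = 1.25 L/h

CL = Dose_iv / AUC_0→∞
   = 300 / 240 = 1.25 L/h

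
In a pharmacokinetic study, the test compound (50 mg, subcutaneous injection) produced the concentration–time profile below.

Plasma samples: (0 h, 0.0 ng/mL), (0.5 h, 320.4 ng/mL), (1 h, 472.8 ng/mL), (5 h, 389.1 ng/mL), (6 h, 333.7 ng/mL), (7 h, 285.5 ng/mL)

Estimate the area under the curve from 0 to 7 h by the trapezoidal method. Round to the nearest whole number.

AUC = 2673 ng/mL·h

Trapezoidal AUC_0→7:
  [0→0.5]: (0.0+320.4)/2 × 0.5 = 80.1
  [0.5→1]: (320.4+472.8)/2 × 0.5 = 198.3
  [1→5]: (472.8+389.1)/2 × 4 = 1723.8
  [5→6]: (389.1+333.7)/2 × 1 = 361.4
  [6→7]: (333.7+285.5)/2 × 1 = 309.6
  Sum = 2673.2 ng/mL·h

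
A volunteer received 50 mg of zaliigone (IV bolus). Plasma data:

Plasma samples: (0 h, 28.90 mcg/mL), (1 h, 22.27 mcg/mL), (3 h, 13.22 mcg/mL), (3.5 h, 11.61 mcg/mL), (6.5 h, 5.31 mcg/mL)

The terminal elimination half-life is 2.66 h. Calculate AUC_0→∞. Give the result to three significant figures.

AUC = 113 mcg/mL·h

Trapezoidal AUC_0→6.5:
  [0→1]: (28.90+22.27)/2 × 1 = 25.585
  [1→3]: (22.27+13.22)/2 × 2 = 35.49
  [3→3.5]: (13.22+11.61)/2 × 0.5 = 6.2075
  [3.5→6.5]: (11.61+5.31)/2 × 3 = 25.38
  Sum = 92.6625 mcg/mL·h
k_e = ln2 / t½ = 0.693147 / 2.66 = 0.2606 h^-1
Extrapolated tail: C_last / k_e = 5.31 / 0.2606 = 20.376
AUC_0→∞ = 92.6625 + 20.376 = 113.0385 mcg/mL·h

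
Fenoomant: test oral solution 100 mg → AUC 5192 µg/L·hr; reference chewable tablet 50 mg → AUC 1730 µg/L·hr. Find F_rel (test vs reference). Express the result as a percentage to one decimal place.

F_rel = (AUC_test/D_test) / (AUC_ref/D_ref)
      = (5192/100) / (1730/50)
      = 51.92 / 34.6 = 1.5006 = 150.06%

F_rel = 150.1%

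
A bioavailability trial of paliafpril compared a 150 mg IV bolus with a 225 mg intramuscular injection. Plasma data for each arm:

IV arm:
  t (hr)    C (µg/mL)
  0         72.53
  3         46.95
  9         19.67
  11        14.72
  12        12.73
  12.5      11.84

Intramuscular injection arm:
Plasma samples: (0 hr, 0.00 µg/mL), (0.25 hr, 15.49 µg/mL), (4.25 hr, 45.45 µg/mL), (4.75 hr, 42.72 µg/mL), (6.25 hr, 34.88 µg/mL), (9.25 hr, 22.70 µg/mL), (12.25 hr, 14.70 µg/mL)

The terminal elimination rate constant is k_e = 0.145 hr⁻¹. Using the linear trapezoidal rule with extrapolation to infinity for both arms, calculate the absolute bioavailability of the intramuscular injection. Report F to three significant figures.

Trapezoidal AUC_0→12.5 (IV):
  [0→3]: (72.53+46.95)/2 × 3 = 179.22
  [3→9]: (46.95+19.67)/2 × 6 = 199.86
  [9→11]: (19.67+14.72)/2 × 2 = 34.39
  [11→12]: (14.72+12.73)/2 × 1 = 13.725
  [12→12.5]: (12.73+11.84)/2 × 0.5 = 6.1425
  Sum = 433.3375 µg/mL·hr
IV tail: 11.84/0.145 = 81.655; AUC_iv,0→∞ = 433.3375 + 81.655 = 514.9925 µg/mL·hr
Trapezoidal AUC_0→12.25 (intramuscular injection):
  [0→0.25]: (0.00+15.49)/2 × 0.25 = 1.93625
  [0.25→4.25]: (15.49+45.45)/2 × 4 = 121.88
  [4.25→4.75]: (45.45+42.72)/2 × 0.5 = 22.0425
  [4.75→6.25]: (42.72+34.88)/2 × 1.5 = 58.2
  [6.25→9.25]: (34.88+22.70)/2 × 3 = 86.37
  [9.25→12.25]: (22.70+14.70)/2 × 3 = 56.1
  Sum = 346.52875 µg/mL·hr
intramuscular injection tail: 14.70/0.145 = 101.379; AUC_ev,0→∞ = 346.52875 + 101.379 = 447.90775 µg/mL·hr
F = (AUC_ev/D_ev)/(AUC_iv/D_iv) = (447.90775/225)/(514.9925/150) = 1.9907/3.43328 = 0.5798

F = 0.580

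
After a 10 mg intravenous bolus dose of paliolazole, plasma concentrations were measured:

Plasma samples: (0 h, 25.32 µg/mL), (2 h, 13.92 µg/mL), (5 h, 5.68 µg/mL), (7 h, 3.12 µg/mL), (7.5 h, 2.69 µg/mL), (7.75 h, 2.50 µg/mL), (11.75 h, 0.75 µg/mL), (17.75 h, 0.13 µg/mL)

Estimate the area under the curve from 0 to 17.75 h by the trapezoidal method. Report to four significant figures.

Trapezoidal AUC_0→17.75:
  [0→2]: (25.32+13.92)/2 × 2 = 39.24
  [2→5]: (13.92+5.68)/2 × 3 = 29.4
  [5→7]: (5.68+3.12)/2 × 2 = 8.8
  [7→7.5]: (3.12+2.69)/2 × 0.5 = 1.4525
  [7.5→7.75]: (2.69+2.50)/2 × 0.25 = 0.64875
  [7.75→11.75]: (2.50+0.75)/2 × 4 = 6.5
  [11.75→17.75]: (0.75+0.13)/2 × 6 = 2.64
  Sum = 88.68125 µg/mL·h

AUC = 88.68 µg/mL·h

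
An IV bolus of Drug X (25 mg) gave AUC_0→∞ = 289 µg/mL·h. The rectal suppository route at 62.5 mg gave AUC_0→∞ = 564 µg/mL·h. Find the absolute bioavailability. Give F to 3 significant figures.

F = 0.781

F = (AUC_ev / D_ev) / (AUC_iv / D_iv)
  = (564/62.5) / (289/25)
  = 9.024 / 11.56 = 0.7806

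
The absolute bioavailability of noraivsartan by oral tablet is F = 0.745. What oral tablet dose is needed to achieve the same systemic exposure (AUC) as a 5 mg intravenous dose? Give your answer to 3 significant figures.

For equal systemic exposure: F × D_ev = D_iv
D_ev = D_iv / F = 5 / 0.745 = 6.71141 mg

D_oral = 6.71 mg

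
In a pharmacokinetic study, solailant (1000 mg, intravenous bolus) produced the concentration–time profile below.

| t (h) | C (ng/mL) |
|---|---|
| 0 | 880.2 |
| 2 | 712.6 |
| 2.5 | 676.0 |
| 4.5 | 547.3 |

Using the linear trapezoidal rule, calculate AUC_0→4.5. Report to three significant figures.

Trapezoidal AUC_0→4.5:
  [0→2]: (880.2+712.6)/2 × 2 = 1592.8
  [2→2.5]: (712.6+676.0)/2 × 0.5 = 347.15
  [2.5→4.5]: (676.0+547.3)/2 × 2 = 1223.3
  Sum = 3163.25 ng/mL·h

AUC = 3160 ng/mL·h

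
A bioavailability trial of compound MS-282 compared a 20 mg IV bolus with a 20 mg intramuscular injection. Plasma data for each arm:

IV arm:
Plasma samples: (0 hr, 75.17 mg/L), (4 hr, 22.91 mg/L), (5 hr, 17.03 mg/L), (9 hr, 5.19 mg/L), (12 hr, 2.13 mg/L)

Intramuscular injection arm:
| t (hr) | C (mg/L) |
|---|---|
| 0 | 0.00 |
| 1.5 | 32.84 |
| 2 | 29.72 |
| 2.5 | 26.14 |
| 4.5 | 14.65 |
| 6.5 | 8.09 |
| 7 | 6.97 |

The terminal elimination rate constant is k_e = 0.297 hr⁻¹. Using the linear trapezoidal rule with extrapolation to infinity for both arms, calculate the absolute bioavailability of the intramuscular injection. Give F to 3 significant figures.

Trapezoidal AUC_0→12 (IV):
  [0→4]: (75.17+22.91)/2 × 4 = 196.16
  [4→5]: (22.91+17.03)/2 × 1 = 19.97
  [5→9]: (17.03+5.19)/2 × 4 = 44.44
  [9→12]: (5.19+2.13)/2 × 3 = 10.98
  Sum = 271.55 mg/L·hr
IV tail: 2.13/0.297 = 7.172; AUC_iv,0→∞ = 271.55 + 7.172 = 278.722 mg/L·hr
Trapezoidal AUC_0→7 (intramuscular injection):
  [0→1.5]: (0.00+32.84)/2 × 1.5 = 24.63
  [1.5→2]: (32.84+29.72)/2 × 0.5 = 15.64
  [2→2.5]: (29.72+26.14)/2 × 0.5 = 13.965
  [2.5→4.5]: (26.14+14.65)/2 × 2 = 40.79
  [4.5→6.5]: (14.65+8.09)/2 × 2 = 22.74
  [6.5→7]: (8.09+6.97)/2 × 0.5 = 3.765
  Sum = 121.53 mg/L·hr
intramuscular injection tail: 6.97/0.297 = 23.468; AUC_ev,0→∞ = 121.53 + 23.468 = 144.998 mg/L·hr
F = (AUC_ev/D_ev)/(AUC_iv/D_iv) = (144.998/20)/(278.722/20) = 7.2499/13.9361 = 0.5202

F = 0.520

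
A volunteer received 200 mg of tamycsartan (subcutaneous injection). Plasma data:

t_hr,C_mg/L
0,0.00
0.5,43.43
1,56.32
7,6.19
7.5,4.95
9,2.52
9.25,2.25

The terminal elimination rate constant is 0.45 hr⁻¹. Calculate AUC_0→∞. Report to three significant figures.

AUC = 237 mg/L·hr

Trapezoidal AUC_0→9.25:
  [0→0.5]: (0.00+43.43)/2 × 0.5 = 10.8575
  [0.5→1]: (43.43+56.32)/2 × 0.5 = 24.9375
  [1→7]: (56.32+6.19)/2 × 6 = 187.53
  [7→7.5]: (6.19+4.95)/2 × 0.5 = 2.785
  [7.5→9]: (4.95+2.52)/2 × 1.5 = 5.6025
  [9→9.25]: (2.52+2.25)/2 × 0.25 = 0.59625
  Sum = 232.30875 mg/L·hr
Extrapolated tail: C_last / k_e = 2.25 / 0.45 = 5.000
AUC_0→∞ = 232.30875 + 5.000 = 237.30875 mg/L·hr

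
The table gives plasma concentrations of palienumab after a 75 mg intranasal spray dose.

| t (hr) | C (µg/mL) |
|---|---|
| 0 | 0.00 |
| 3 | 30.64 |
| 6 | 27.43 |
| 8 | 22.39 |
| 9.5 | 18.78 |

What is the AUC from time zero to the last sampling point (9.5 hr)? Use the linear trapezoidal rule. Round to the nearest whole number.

Trapezoidal AUC_0→9.5:
  [0→3]: (0.00+30.64)/2 × 3 = 45.96
  [3→6]: (30.64+27.43)/2 × 3 = 87.105
  [6→8]: (27.43+22.39)/2 × 2 = 49.82
  [8→9.5]: (22.39+18.78)/2 × 1.5 = 30.8775
  Sum = 213.7625 µg/mL·hr

AUC = 214 µg/mL·hr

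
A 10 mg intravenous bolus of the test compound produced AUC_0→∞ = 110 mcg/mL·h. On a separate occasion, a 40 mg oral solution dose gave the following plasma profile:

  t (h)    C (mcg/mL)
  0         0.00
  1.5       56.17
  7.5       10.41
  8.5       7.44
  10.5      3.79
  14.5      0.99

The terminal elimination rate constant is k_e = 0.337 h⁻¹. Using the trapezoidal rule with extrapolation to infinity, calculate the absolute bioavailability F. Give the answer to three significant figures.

F = 0.624

Trapezoidal AUC_0→14.5 (oral solution):
  [0→1.5]: (0.00+56.17)/2 × 1.5 = 42.1275
  [1.5→7.5]: (56.17+10.41)/2 × 6 = 199.74
  [7.5→8.5]: (10.41+7.44)/2 × 1 = 8.925
  [8.5→10.5]: (7.44+3.79)/2 × 2 = 11.23
  [10.5→14.5]: (3.79+0.99)/2 × 4 = 9.56
  Sum = 271.5825 mcg/mL·h
Tail: C_last/k_e = 0.99/0.337 = 2.938
AUC_0→∞ (oral solution) = 271.5825 + 2.938 = 274.5205 mcg/mL·h
F = (AUC_ev/D_ev)/(AUC_iv/D_iv) = (274.5205/40)/(110/10) = 6.8630125/11 = 0.6239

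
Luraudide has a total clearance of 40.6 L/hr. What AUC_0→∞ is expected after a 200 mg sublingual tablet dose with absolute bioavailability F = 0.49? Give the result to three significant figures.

AUC = 2.41 mg/L·hr

AUC_0→∞ = F × Dose / CL
        = 0.49 × 200 / 40.6 = 2.41379 mg/L·hr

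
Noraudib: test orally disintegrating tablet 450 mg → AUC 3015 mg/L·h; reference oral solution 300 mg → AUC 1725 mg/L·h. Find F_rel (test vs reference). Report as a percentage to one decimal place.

F_rel = (AUC_test/D_test) / (AUC_ref/D_ref)
      = (3015/450) / (1725/300)
      = 6.7 / 5.75 = 1.1652 = 116.52%

F_rel = 116.5%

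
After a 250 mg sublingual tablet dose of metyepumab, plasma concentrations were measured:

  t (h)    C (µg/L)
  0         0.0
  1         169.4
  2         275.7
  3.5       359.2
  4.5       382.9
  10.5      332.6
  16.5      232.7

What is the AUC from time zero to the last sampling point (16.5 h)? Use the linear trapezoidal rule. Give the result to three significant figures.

AUC = 5000 µg/L·h

Trapezoidal AUC_0→16.5:
  [0→1]: (0.0+169.4)/2 × 1 = 84.7
  [1→2]: (169.4+275.7)/2 × 1 = 222.55
  [2→3.5]: (275.7+359.2)/2 × 1.5 = 476.175
  [3.5→4.5]: (359.2+382.9)/2 × 1 = 371.05
  [4.5→10.5]: (382.9+332.6)/2 × 6 = 2146.5
  [10.5→16.5]: (332.6+232.7)/2 × 6 = 1695.9
  Sum = 4996.875 µg/L·h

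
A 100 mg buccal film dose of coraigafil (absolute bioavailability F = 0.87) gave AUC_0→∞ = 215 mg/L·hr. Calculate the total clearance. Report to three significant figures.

CL = F × Dose / AUC_0→∞
   = 0.87 × 100 / 215 = 0.404651 L/hr

CL = 0.405 L/hr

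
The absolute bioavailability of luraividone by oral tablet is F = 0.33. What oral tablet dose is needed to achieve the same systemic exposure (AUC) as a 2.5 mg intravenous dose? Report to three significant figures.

For equal systemic exposure: F × D_ev = D_iv
D_ev = D_iv / F = 2.5 / 0.33 = 7.57576 mg

D_oral = 7.58 mg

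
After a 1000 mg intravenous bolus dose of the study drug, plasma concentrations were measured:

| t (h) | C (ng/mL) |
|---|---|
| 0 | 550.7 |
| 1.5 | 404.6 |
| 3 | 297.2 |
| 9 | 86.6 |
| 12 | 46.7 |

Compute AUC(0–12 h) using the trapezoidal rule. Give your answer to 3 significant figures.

Trapezoidal AUC_0→12:
  [0→1.5]: (550.7+404.6)/2 × 1.5 = 716.475
  [1.5→3]: (404.6+297.2)/2 × 1.5 = 526.35
  [3→9]: (297.2+86.6)/2 × 6 = 1151.4
  [9→12]: (86.6+46.7)/2 × 3 = 199.95
  Sum = 2594.175 ng/mL·h

AUC = 2590 ng/mL·h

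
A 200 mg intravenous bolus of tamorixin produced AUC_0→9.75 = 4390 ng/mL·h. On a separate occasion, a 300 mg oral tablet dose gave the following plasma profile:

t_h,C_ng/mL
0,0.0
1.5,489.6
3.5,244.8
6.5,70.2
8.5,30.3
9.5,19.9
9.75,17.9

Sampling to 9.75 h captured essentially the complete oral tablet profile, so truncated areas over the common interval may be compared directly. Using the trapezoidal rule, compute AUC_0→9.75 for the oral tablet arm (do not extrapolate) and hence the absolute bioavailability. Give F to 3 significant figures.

Trapezoidal AUC_0→9.75 (oral tablet):
  [0→1.5]: (0.0+489.6)/2 × 1.5 = 367.2
  [1.5→3.5]: (489.6+244.8)/2 × 2 = 734.4
  [3.5→6.5]: (244.8+70.2)/2 × 3 = 472.5
  [6.5→8.5]: (70.2+30.3)/2 × 2 = 100.5
  [8.5→9.5]: (30.3+19.9)/2 × 1 = 25.1
  [9.5→9.75]: (19.9+17.9)/2 × 0.25 = 4.725
  Sum = 1704.425 ng/mL·h
F = (AUC_ev/D_ev)/(AUC_iv/D_iv) = (1704.425/300)/(4390/200) = 5.68142/21.95 = 0.2588

F = 0.259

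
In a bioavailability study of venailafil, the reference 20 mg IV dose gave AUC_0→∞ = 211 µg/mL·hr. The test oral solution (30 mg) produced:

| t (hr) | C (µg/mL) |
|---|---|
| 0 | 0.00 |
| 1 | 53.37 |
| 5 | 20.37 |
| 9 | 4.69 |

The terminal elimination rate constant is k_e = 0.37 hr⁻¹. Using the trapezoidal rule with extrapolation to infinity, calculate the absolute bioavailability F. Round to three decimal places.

F = 0.749

Trapezoidal AUC_0→9 (oral solution):
  [0→1]: (0.00+53.37)/2 × 1 = 26.685
  [1→5]: (53.37+20.37)/2 × 4 = 147.48
  [5→9]: (20.37+4.69)/2 × 4 = 50.12
  Sum = 224.285 µg/mL·hr
Tail: C_last/k_e = 4.69/0.37 = 12.676
AUC_0→∞ (oral solution) = 224.285 + 12.676 = 236.961 µg/mL·hr
F = (AUC_ev/D_ev)/(AUC_iv/D_iv) = (236.961/30)/(211/20) = 7.8987/10.55 = 0.7487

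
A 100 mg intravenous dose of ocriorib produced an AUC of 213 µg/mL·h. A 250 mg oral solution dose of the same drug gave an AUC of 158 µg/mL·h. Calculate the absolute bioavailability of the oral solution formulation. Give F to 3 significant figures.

F = 0.297

F = (AUC_ev / D_ev) / (AUC_iv / D_iv)
  = (158/250) / (213/100)
  = 0.632 / 2.13 = 0.2967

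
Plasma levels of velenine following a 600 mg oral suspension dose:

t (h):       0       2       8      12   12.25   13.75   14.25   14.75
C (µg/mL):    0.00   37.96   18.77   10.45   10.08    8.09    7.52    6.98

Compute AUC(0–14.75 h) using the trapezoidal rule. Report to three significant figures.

Trapezoidal AUC_0→14.75:
  [0→2]: (0.00+37.96)/2 × 2 = 37.96
  [2→8]: (37.96+18.77)/2 × 6 = 170.19
  [8→12]: (18.77+10.45)/2 × 4 = 58.44
  [12→12.25]: (10.45+10.08)/2 × 0.25 = 2.56625
  [12.25→13.75]: (10.08+8.09)/2 × 1.5 = 13.6275
  [13.75→14.25]: (8.09+7.52)/2 × 0.5 = 3.9025
  [14.25→14.75]: (7.52+6.98)/2 × 0.5 = 3.625
  Sum = 290.31125 µg/mL·h

AUC = 290 µg/mL·h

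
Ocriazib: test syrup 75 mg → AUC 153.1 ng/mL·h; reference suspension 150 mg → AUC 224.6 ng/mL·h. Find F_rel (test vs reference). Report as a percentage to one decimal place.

F_rel = 136.3%

F_rel = (AUC_test/D_test) / (AUC_ref/D_ref)
      = (153.1/75) / (224.6/150)
      = 2.04133 / 1.49733 = 1.3633 = 136.33%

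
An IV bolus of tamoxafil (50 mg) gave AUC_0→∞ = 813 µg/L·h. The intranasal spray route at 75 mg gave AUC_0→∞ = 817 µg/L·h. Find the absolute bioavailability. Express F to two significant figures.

F = 0.67

F = (AUC_ev / D_ev) / (AUC_iv / D_iv)
  = (817/75) / (813/50)
  = 10.8933 / 16.26 = 0.6699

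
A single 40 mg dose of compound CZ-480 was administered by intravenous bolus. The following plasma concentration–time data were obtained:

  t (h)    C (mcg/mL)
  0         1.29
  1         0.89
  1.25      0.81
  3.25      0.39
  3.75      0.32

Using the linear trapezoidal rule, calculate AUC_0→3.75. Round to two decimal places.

AUC = 2.68 mcg/mL·h

Trapezoidal AUC_0→3.75:
  [0→1]: (1.29+0.89)/2 × 1 = 1.09
  [1→1.25]: (0.89+0.81)/2 × 0.25 = 0.2125
  [1.25→3.25]: (0.81+0.39)/2 × 2 = 1.2
  [3.25→3.75]: (0.39+0.32)/2 × 0.5 = 0.1775
  Sum = 2.68 mcg/mL·h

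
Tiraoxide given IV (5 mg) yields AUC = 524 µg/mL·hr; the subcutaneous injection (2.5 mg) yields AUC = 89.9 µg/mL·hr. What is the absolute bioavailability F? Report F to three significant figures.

F = 0.343

F = (AUC_ev / D_ev) / (AUC_iv / D_iv)
  = (89.9/2.5) / (524/5)
  = 35.96 / 104.8 = 0.3431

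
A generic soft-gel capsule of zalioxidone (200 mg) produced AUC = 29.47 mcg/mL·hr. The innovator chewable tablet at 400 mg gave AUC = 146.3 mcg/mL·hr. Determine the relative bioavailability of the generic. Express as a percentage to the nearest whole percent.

F_rel = (AUC_test/D_test) / (AUC_ref/D_ref)
      = (29.47/200) / (146.3/400)
      = 0.14735 / 0.36575 = 0.4029 = 40.29%

F_rel = 40%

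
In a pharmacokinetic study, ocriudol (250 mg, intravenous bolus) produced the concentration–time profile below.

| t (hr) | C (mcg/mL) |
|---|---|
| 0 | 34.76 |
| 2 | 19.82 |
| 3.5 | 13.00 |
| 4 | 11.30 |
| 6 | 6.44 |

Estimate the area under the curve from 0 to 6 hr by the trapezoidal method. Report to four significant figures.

Trapezoidal AUC_0→6:
  [0→2]: (34.76+19.82)/2 × 2 = 54.58
  [2→3.5]: (19.82+13.00)/2 × 1.5 = 24.615
  [3.5→4]: (13.00+11.30)/2 × 0.5 = 6.075
  [4→6]: (11.30+6.44)/2 × 2 = 17.74
  Sum = 103.01 mcg/mL·hr

AUC = 103.0 mcg/mL·hr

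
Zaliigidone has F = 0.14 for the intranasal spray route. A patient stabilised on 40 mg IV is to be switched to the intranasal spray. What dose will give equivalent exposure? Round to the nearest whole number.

For equal systemic exposure: F × D_ev = D_iv
D_ev = D_iv / F = 40 / 0.14 = 285.714 mg

D_intranasal = 286 mg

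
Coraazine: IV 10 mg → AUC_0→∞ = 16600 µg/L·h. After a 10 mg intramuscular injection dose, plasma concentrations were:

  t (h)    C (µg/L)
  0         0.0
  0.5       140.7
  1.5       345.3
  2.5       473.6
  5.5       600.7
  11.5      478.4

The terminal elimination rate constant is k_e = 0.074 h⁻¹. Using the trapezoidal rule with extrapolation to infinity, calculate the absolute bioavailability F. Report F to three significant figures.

F = 0.723

Trapezoidal AUC_0→11.5 (intramuscular injection):
  [0→0.5]: (0.0+140.7)/2 × 0.5 = 35.175
  [0.5→1.5]: (140.7+345.3)/2 × 1 = 243.0
  [1.5→2.5]: (345.3+473.6)/2 × 1 = 409.45
  [2.5→5.5]: (473.6+600.7)/2 × 3 = 1611.45
  [5.5→11.5]: (600.7+478.4)/2 × 6 = 3237.3
  Sum = 5536.375 µg/L·h
Tail: C_last/k_e = 478.4/0.074 = 6464.865
AUC_0→∞ (intramuscular injection) = 5536.375 + 6464.865 = 12001.24 µg/L·h
F = (AUC_ev/D_ev)/(AUC_iv/D_iv) = (12001.24/10)/(16600/10) = 1200.124/1660 = 0.7230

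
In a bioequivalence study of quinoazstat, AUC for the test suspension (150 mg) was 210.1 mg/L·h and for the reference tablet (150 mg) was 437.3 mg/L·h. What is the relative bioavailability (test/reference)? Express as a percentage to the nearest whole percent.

F_rel = (AUC_test/D_test) / (AUC_ref/D_ref)
      = (210.1/150) / (437.3/150)
      = 1.40067 / 2.91533 = 0.4804 = 48.04%

F_rel = 48%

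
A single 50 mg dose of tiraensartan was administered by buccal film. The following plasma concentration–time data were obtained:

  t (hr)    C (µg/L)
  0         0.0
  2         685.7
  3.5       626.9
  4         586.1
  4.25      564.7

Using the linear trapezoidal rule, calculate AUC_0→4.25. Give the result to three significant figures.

Trapezoidal AUC_0→4.25:
  [0→2]: (0.0+685.7)/2 × 2 = 685.7
  [2→3.5]: (685.7+626.9)/2 × 1.5 = 984.45
  [3.5→4]: (626.9+586.1)/2 × 0.5 = 303.25
  [4→4.25]: (586.1+564.7)/2 × 0.25 = 143.85
  Sum = 2117.25 µg/L·hr

AUC = 2120 µg/L·hr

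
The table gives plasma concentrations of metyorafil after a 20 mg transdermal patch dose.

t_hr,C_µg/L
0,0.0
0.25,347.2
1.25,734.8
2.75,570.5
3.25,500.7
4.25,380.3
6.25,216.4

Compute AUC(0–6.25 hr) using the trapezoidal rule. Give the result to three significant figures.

AUC = 2870 µg/L·hr

Trapezoidal AUC_0→6.25:
  [0→0.25]: (0.0+347.2)/2 × 0.25 = 43.4
  [0.25→1.25]: (347.2+734.8)/2 × 1 = 541.0
  [1.25→2.75]: (734.8+570.5)/2 × 1.5 = 978.975
  [2.75→3.25]: (570.5+500.7)/2 × 0.5 = 267.8
  [3.25→4.25]: (500.7+380.3)/2 × 1 = 440.5
  [4.25→6.25]: (380.3+216.4)/2 × 2 = 596.7
  Sum = 2868.375 µg/L·hr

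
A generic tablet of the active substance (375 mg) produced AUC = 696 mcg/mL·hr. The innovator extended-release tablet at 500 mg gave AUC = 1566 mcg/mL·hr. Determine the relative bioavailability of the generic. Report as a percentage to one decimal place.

F_rel = 59.3%

F_rel = (AUC_test/D_test) / (AUC_ref/D_ref)
      = (696/375) / (1566/500)
      = 1.856 / 3.132 = 0.5926 = 59.26%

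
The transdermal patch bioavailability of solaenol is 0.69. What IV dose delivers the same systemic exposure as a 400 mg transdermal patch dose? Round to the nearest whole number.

D_iv = 276 mg

Systemic exposure from an extravascular dose = F × D_ev, so the equivalent IV dose is F × D_ev.
D_iv = F × D_ev = 0.69 × 400 = 276 mg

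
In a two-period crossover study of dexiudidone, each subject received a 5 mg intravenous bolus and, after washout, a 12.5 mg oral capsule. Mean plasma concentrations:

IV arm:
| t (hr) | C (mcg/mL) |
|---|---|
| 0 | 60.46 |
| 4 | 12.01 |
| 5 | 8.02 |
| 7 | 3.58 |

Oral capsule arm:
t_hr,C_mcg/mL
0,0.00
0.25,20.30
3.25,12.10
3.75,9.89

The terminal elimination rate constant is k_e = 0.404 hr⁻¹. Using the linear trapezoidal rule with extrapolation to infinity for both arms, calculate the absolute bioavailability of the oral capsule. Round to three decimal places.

F = 0.185

Trapezoidal AUC_0→7 (IV):
  [0→4]: (60.46+12.01)/2 × 4 = 144.94
  [4→5]: (12.01+8.02)/2 × 1 = 10.015
  [5→7]: (8.02+3.58)/2 × 2 = 11.6
  Sum = 166.555 mcg/mL·hr
IV tail: 3.58/0.404 = 8.861; AUC_iv,0→∞ = 166.555 + 8.861 = 175.416 mcg/mL·hr
Trapezoidal AUC_0→3.75 (oral capsule):
  [0→0.25]: (0.00+20.30)/2 × 0.25 = 2.5375
  [0.25→3.25]: (20.30+12.10)/2 × 3 = 48.6
  [3.25→3.75]: (12.10+9.89)/2 × 0.5 = 5.4975
  Sum = 56.635 mcg/mL·hr
oral capsule tail: 9.89/0.404 = 24.480; AUC_ev,0→∞ = 56.635 + 24.480 = 81.115 mcg/mL·hr
F = (AUC_ev/D_ev)/(AUC_iv/D_iv) = (81.115/12.5)/(175.416/5) = 6.4892/35.0832 = 0.1850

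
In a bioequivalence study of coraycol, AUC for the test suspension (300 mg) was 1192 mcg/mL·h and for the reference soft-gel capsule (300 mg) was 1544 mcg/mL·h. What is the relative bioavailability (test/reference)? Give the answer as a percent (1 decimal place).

F_rel = (AUC_test/D_test) / (AUC_ref/D_ref)
      = (1192/300) / (1544/300)
      = 3.97333 / 5.14667 = 0.7720 = 77.20%

F_rel = 77.2%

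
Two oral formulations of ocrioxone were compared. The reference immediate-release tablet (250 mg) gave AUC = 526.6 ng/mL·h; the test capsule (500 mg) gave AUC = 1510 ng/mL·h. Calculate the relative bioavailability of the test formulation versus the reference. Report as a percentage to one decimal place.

F_rel = (AUC_test/D_test) / (AUC_ref/D_ref)
      = (1510/500) / (526.6/250)
      = 3.02 / 2.1064 = 1.4337 = 143.37%

F_rel = 143.4%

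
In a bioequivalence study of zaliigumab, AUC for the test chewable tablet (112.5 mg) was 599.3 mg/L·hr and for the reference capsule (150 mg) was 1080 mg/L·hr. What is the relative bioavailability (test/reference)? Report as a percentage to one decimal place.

F_rel = 74.0%

F_rel = (AUC_test/D_test) / (AUC_ref/D_ref)
      = (599.3/112.5) / (1080/150)
      = 5.32711 / 7.2 = 0.7399 = 73.99%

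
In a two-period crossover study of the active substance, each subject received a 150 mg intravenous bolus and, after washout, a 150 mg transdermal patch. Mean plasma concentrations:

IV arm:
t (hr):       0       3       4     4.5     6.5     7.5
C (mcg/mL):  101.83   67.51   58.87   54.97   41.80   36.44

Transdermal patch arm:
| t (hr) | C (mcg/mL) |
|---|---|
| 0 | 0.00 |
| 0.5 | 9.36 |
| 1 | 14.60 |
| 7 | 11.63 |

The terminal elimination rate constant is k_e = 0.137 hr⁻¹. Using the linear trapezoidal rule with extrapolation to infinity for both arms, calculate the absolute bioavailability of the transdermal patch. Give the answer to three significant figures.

Trapezoidal AUC_0→7.5 (IV):
  [0→3]: (101.83+67.51)/2 × 3 = 254.01
  [3→4]: (67.51+58.87)/2 × 1 = 63.19
  [4→4.5]: (58.87+54.97)/2 × 0.5 = 28.46
  [4.5→6.5]: (54.97+41.80)/2 × 2 = 96.77
  [6.5→7.5]: (41.80+36.44)/2 × 1 = 39.12
  Sum = 481.55 mcg/mL·hr
IV tail: 36.44/0.137 = 265.985; AUC_iv,0→∞ = 481.55 + 265.985 = 747.535 mcg/mL·hr
Trapezoidal AUC_0→7 (transdermal patch):
  [0→0.5]: (0.00+9.36)/2 × 0.5 = 2.34
  [0.5→1]: (9.36+14.60)/2 × 0.5 = 5.99
  [1→7]: (14.60+11.63)/2 × 6 = 78.69
  Sum = 87.02 mcg/mL·hr
transdermal patch tail: 11.63/0.137 = 84.891; AUC_ev,0→∞ = 87.02 + 84.891 = 171.911 mcg/mL·hr
F = (AUC_ev/D_ev)/(AUC_iv/D_iv) = (171.911/150)/(747.535/150) = 1.14607/4.98357 = 0.2300

F = 0.230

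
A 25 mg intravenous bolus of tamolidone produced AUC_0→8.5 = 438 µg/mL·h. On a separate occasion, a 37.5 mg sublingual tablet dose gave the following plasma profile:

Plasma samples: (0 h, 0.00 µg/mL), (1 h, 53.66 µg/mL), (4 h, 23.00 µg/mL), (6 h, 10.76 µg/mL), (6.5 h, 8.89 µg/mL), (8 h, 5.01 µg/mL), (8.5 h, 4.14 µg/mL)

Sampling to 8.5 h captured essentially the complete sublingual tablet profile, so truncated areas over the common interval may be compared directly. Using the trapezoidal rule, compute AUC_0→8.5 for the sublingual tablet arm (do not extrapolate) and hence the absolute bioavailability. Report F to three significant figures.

Trapezoidal AUC_0→8.5 (sublingual tablet):
  [0→1]: (0.00+53.66)/2 × 1 = 26.83
  [1→4]: (53.66+23.00)/2 × 3 = 114.99
  [4→6]: (23.00+10.76)/2 × 2 = 33.76
  [6→6.5]: (10.76+8.89)/2 × 0.5 = 4.9125
  [6.5→8]: (8.89+5.01)/2 × 1.5 = 10.425
  [8→8.5]: (5.01+4.14)/2 × 0.5 = 2.2875
  Sum = 193.205 µg/mL·h
F = (AUC_ev/D_ev)/(AUC_iv/D_iv) = (193.205/37.5)/(438/25) = 5.15213/17.52 = 0.2941

F = 0.294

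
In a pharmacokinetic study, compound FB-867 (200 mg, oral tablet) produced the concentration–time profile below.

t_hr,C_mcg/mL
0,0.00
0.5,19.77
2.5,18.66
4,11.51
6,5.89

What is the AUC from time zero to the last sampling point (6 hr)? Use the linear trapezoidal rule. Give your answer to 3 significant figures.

Trapezoidal AUC_0→6:
  [0→0.5]: (0.00+19.77)/2 × 0.5 = 4.9425
  [0.5→2.5]: (19.77+18.66)/2 × 2 = 38.43
  [2.5→4]: (18.66+11.51)/2 × 1.5 = 22.6275
  [4→6]: (11.51+5.89)/2 × 2 = 17.4
  Sum = 83.4 mcg/mL·hr

AUC = 83.4 mcg/mL·hr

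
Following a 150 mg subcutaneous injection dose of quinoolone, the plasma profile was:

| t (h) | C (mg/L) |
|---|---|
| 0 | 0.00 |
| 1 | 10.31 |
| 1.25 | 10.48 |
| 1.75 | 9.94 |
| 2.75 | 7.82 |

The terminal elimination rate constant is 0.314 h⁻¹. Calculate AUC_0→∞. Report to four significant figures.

AUC = 46.64 mg/L·h

Trapezoidal AUC_0→2.75:
  [0→1]: (0.00+10.31)/2 × 1 = 5.155
  [1→1.25]: (10.31+10.48)/2 × 0.25 = 2.59875
  [1.25→1.75]: (10.48+9.94)/2 × 0.5 = 5.105
  [1.75→2.75]: (9.94+7.82)/2 × 1 = 8.88
  Sum = 21.73875 mg/L·h
Extrapolated tail: C_last / k_e = 7.82 / 0.314 = 24.904
AUC_0→∞ = 21.73875 + 24.904 = 46.64275 mg/L·h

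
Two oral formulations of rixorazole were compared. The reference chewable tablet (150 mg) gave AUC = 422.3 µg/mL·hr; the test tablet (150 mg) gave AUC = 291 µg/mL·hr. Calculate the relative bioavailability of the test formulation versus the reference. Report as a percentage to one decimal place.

F_rel = 68.9%

F_rel = (AUC_test/D_test) / (AUC_ref/D_ref)
      = (291/150) / (422.3/150)
      = 1.94 / 2.81533 = 0.6891 = 68.91%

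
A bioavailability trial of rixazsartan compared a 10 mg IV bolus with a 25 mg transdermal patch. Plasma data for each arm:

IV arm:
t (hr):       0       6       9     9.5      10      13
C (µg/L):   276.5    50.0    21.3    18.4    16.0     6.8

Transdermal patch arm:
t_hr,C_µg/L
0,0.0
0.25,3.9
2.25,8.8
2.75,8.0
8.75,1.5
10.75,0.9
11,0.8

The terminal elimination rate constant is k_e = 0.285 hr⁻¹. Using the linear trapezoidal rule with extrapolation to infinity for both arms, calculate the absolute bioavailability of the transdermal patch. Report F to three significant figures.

F = 0.0176

Trapezoidal AUC_0→13 (IV):
  [0→6]: (276.5+50.0)/2 × 6 = 979.5
  [6→9]: (50.0+21.3)/2 × 3 = 106.95
  [9→9.5]: (21.3+18.4)/2 × 0.5 = 9.925
  [9.5→10]: (18.4+16.0)/2 × 0.5 = 8.6
  [10→13]: (16.0+6.8)/2 × 3 = 34.2
  Sum = 1139.175 µg/L·hr
IV tail: 6.8/0.285 = 23.860; AUC_iv,0→∞ = 1139.175 + 23.860 = 1163.035 µg/L·hr
Trapezoidal AUC_0→11 (transdermal patch):
  [0→0.25]: (0.0+3.9)/2 × 0.25 = 0.4875
  [0.25→2.25]: (3.9+8.8)/2 × 2 = 12.7
  [2.25→2.75]: (8.8+8.0)/2 × 0.5 = 4.2
  [2.75→8.75]: (8.0+1.5)/2 × 6 = 28.5
  [8.75→10.75]: (1.5+0.9)/2 × 2 = 2.4
  [10.75→11]: (0.9+0.8)/2 × 0.25 = 0.2125
  Sum = 48.5 µg/L·hr
transdermal patch tail: 0.8/0.285 = 2.807; AUC_ev,0→∞ = 48.5 + 2.807 = 51.307 µg/L·hr
F = (AUC_ev/D_ev)/(AUC_iv/D_iv) = (51.307/25)/(1163.035/10) = 2.05228/116.3035 = 0.0176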